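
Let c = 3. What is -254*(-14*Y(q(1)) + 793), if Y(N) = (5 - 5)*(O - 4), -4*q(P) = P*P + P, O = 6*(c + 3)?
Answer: -201422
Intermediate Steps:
O = 36 (O = 6*(3 + 3) = 6*6 = 36)
q(P) = -P/4 - P**2/4 (q(P) = -(P*P + P)/4 = -(P**2 + P)/4 = -(P + P**2)/4 = -P/4 - P**2/4)
Y(N) = 0 (Y(N) = (5 - 5)*(36 - 4) = 0*32 = 0)
-254*(-14*Y(q(1)) + 793) = -254*(-14*0 + 793) = -254*(0 + 793) = -254*793 = -201422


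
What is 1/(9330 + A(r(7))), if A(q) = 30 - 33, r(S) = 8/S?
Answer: 1/9327 ≈ 0.00010722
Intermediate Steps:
A(q) = -3
1/(9330 + A(r(7))) = 1/(9330 - 3) = 1/9327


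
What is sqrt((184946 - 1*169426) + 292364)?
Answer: 2*sqrt(76971) ≈ 554.87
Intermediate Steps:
sqrt((184946 - 1*169426) + 292364) = sqrt((184946 - 169426) + 292364) = sqrt(15520 + 292364) = sqrt(307884) = 2*sqrt(76971)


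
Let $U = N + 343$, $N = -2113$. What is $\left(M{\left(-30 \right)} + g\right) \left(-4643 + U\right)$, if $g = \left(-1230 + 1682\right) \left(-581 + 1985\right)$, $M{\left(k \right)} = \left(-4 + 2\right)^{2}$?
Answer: $-4069766756$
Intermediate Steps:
$M{\left(k \right)} = 4$ ($M{\left(k \right)} = \left(-2\right)^{2} = 4$)
$g = 634608$ ($g = 452 \cdot 1404 = 634608$)
$U = -1770$ ($U = -2113 + 343 = -1770$)
$\left(M{\left(-30 \right)} + g\right) \left(-4643 + U\right) = \left(4 + 634608\right) \left(-4643 - 1770\right) = 634612 \left(-6413\right) = -4069766756$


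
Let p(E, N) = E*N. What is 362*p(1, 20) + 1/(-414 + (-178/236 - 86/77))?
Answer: 27357091114/3778605 ≈ 7240.0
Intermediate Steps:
362*p(1, 20) + 1/(-414 + (-178/236 - 86/77)) = 362*(1*20) + 1/(-414 + (-178/236 - 86/77)) = 362*20 + 1/(-414 + (-178*1/236 - 86*1/77)) = 7240 + 1/(-414 + (-89/118 - 86/77)) = 7240 + 1/(-414 - 17001/9086) = 7240 + 1/(-3778605/9086) = 7240 - 9086/3778605 = 27357091114/3778605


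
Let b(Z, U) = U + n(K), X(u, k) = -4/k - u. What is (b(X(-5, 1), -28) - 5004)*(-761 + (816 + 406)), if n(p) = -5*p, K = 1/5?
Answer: -2320213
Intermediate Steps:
K = ⅕ ≈ 0.20000
X(u, k) = -u - 4/k
b(Z, U) = -1 + U (b(Z, U) = U - 5*⅕ = U - 1 = -1 + U)
(b(X(-5, 1), -28) - 5004)*(-761 + (816 + 406)) = ((-1 - 28) - 5004)*(-761 + (816 + 406)) = (-29 - 5004)*(-761 + 1222) = -5033*461 = -2320213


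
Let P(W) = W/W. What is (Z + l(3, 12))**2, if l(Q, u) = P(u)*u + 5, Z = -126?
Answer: 11881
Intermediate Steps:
P(W) = 1
l(Q, u) = 5 + u (l(Q, u) = 1*u + 5 = u + 5 = 5 + u)
(Z + l(3, 12))**2 = (-126 + (5 + 12))**2 = (-126 + 17)**2 = (-109)**2 = 11881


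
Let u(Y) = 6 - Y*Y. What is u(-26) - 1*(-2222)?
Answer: 1552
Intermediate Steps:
u(Y) = 6 - Y²
u(-26) - 1*(-2222) = (6 - 1*(-26)²) - 1*(-2222) = (6 - 1*676) + 2222 = (6 - 676) + 2222 = -670 + 2222 = 1552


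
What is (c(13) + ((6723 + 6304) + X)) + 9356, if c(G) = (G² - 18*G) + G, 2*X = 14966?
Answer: 29814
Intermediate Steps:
X = 7483 (X = (½)*14966 = 7483)
c(G) = G² - 17*G
(c(13) + ((6723 + 6304) + X)) + 9356 = (13*(-17 + 13) + ((6723 + 6304) + 7483)) + 9356 = (13*(-4) + (13027 + 7483)) + 9356 = (-52 + 20510) + 9356 = 20458 + 9356 = 29814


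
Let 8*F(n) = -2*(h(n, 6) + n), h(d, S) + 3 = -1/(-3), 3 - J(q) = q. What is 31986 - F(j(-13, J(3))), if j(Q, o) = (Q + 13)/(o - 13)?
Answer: 95956/3 ≈ 31985.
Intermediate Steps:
J(q) = 3 - q
h(d, S) = -8/3 (h(d, S) = -3 - 1/(-3) = -3 - 1*(-⅓) = -3 + ⅓ = -8/3)
j(Q, o) = (13 + Q)/(-13 + o)
F(n) = ⅔ - n/4 (F(n) = (-2*(-8/3 + n))/8 = (16/3 - 2*n)/8 = ⅔ - n/4)
31986 - F(j(-13, J(3))) = 31986 - (⅔ - (13 - 13)/(4*(-13 + (3 - 1*3)))) = 31986 - (⅔ - 0/(4*(-13 + (3 - 3)))) = 31986 - (⅔ - 0/(4*(-13 + 0))) = 31986 - (⅔ - 0/(4*(-13))) = 31986 - (⅔ - (-1)*0/52) = 31986 - (⅔ - ¼*0) = 31986 - (⅔ + 0) = 31986 - 1*⅔ = 31986 - ⅔ = 95956/3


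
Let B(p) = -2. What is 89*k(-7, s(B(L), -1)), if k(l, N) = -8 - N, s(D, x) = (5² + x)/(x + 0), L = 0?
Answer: 1424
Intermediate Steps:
s(D, x) = (25 + x)/x
89*k(-7, s(B(L), -1)) = 89*(-8 - (25 - 1)/(-1)) = 89*(-8 - (-1)*24) = 89*(-8 - 1*(-24)) = 89*(-8 + 24) = 89*16 = 1424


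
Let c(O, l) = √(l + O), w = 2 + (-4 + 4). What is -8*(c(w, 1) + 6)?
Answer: -48 - 8*√3 ≈ -61.856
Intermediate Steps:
w = 2 (w = 2 + 0 = 2)
c(O, l) = √(O + l)
-8*(c(w, 1) + 6) = -8*(√(2 + 1) + 6) = -8*(√3 + 6) = -8*(6 + √3) = -48 - 8*√3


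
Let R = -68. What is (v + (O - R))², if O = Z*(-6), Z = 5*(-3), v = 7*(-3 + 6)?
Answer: 32041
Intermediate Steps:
v = 21 (v = 7*3 = 21)
Z = -15
O = 90 (O = -15*(-6) = 90)
(v + (O - R))² = (21 + (90 - 1*(-68)))² = (21 + (90 + 68))² = (21 + 158)² = 179² = 32041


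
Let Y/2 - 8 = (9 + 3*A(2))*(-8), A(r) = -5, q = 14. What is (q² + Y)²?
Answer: 94864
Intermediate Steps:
Y = 112 (Y = 16 + 2*((9 + 3*(-5))*(-8)) = 16 + 2*((9 - 15)*(-8)) = 16 + 2*(-6*(-8)) = 16 + 2*48 = 16 + 96 = 112)
(q² + Y)² = (14² + 112)² = (196 + 112)² = 308² = 94864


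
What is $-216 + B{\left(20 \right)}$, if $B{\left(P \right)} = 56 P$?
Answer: $904$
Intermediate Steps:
$-216 + B{\left(20 \right)} = -216 + 56 \cdot 20 = -216 + 1120 = 904$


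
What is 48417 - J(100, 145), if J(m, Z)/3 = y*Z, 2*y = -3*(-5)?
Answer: 90309/2 ≈ 45155.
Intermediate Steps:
y = 15/2 (y = (-3*(-5))/2 = (½)*15 = 15/2 ≈ 7.5000)
J(m, Z) = 45*Z/2 (J(m, Z) = 3*(15*Z/2) = 45*Z/2)
48417 - J(100, 145) = 48417 - 45*145/2 = 48417 - 1*6525/2 = 48417 - 6525/2 = 90309/2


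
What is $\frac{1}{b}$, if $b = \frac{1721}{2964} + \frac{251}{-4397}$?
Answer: $\frac{13032708}{6823273} \approx 1.91$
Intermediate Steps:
$b = \frac{6823273}{13032708}$ ($b = 1721 \cdot \frac{1}{2964} + 251 \left(- \frac{1}{4397}\right) = \frac{1721}{2964} - \frac{251}{4397} = \frac{6823273}{13032708} \approx 0.52355$)
$\frac{1}{b} = \frac{1}{\frac{6823273}{13032708}} = \frac{13032708}{6823273}$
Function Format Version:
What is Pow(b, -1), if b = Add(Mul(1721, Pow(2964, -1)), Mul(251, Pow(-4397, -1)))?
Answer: Rational(13032708, 6823273) ≈ 1.9100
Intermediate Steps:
b = Rational(6823273, 13032708) (b = Add(Mul(1721, Rational(1, 2964)), Mul(251, Rational(-1, 4397))) = Add(Rational(1721, 2964), Rational(-251, 4397)) = Rational(6823273, 13032708) ≈ 0.52355)
Pow(b, -1) = Pow(Rational(6823273, 13032708), -1) = Rational(13032708, 6823273)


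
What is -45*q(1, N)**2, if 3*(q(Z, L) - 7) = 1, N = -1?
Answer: -2420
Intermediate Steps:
q(Z, L) = 22/3 (q(Z, L) = 7 + (1/3)*1 = 7 + 1/3 = 22/3)
-45*q(1, N)**2 = -45*(22/3)**2 = -45*484/9 = -2420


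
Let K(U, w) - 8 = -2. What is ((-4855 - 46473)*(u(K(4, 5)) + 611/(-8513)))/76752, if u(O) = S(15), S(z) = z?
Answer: -407685472/40836861 ≈ -9.9833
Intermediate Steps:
K(U, w) = 6 (K(U, w) = 8 - 2 = 6)
u(O) = 15
((-4855 - 46473)*(u(K(4, 5)) + 611/(-8513)))/76752 = ((-4855 - 46473)*(15 + 611/(-8513)))/76752 = -51328*(15 + 611*(-1/8513))*(1/76752) = -51328*(15 - 611/8513)*(1/76752) = -51328*127084/8513*(1/76752) = -6522967552/8513*1/76752 = -407685472/40836861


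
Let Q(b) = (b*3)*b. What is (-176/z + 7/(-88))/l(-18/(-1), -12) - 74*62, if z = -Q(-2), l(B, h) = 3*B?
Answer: -65402677/14256 ≈ -4587.7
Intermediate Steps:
Q(b) = 3*b² (Q(b) = (3*b)*b = 3*b²)
z = -12 (z = -3*(-2)² = -3*4 = -1*12 = -12)
(-176/z + 7/(-88))/l(-18/(-1), -12) - 74*62 = (-176/(-12) + 7/(-88))/((3*(-18/(-1)))) - 74*62 = (-176*(-1/12) + 7*(-1/88))/((3*(-18*(-1)))) - 4588 = (44/3 - 7/88)/((3*18)) - 4588 = (3851/264)/54 - 4588 = (3851/264)*(1/54) - 4588 = 3851/14256 - 4588 = -65402677/14256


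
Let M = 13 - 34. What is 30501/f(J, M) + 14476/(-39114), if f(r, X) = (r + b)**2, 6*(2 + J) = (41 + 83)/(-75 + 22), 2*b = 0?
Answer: 15079275021817/2824030800 ≈ 5339.6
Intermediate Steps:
b = 0 (b = (1/2)*0 = 0)
M = -21
J = -380/159 (J = -2 + ((41 + 83)/(-75 + 22))/6 = -2 + (124/(-53))/6 = -2 + (124*(-1/53))/6 = -2 + (1/6)*(-124/53) = -2 - 62/159 = -380/159 ≈ -2.3899)
f(r, X) = r**2 (f(r, X) = (r + 0)**2 = r**2)
30501/f(J, M) + 14476/(-39114) = 30501/((-380/159)**2) + 14476/(-39114) = 30501/(144400/25281) + 14476*(-1/39114) = 30501*(25281/144400) - 7238/19557 = 771095781/144400 - 7238/19557 = 15079275021817/2824030800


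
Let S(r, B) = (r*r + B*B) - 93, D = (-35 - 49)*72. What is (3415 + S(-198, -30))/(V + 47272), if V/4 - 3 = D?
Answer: 21713/11546 ≈ 1.8806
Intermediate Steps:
D = -6048 (D = -84*72 = -6048)
V = -24180 (V = 12 + 4*(-6048) = 12 - 24192 = -24180)
S(r, B) = -93 + B**2 + r**2 (S(r, B) = (r**2 + B**2) - 93 = (B**2 + r**2) - 93 = -93 + B**2 + r**2)
(3415 + S(-198, -30))/(V + 47272) = (3415 + (-93 + (-30)**2 + (-198)**2))/(-24180 + 47272) = (3415 + (-93 + 900 + 39204))/23092 = (3415 + 40011)*(1/23092) = 43426*(1/23092) = 21713/11546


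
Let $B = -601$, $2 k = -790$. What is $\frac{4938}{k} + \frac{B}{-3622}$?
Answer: $- \frac{17648041}{1430690} \approx -12.335$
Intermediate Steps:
$k = -395$ ($k = \frac{1}{2} \left(-790\right) = -395$)
$\frac{4938}{k} + \frac{B}{-3622} = \frac{4938}{-395} - \frac{601}{-3622} = 4938 \left(- \frac{1}{395}\right) - - \frac{601}{3622} = - \frac{4938}{395} + \frac{601}{3622} = - \frac{17648041}{1430690}$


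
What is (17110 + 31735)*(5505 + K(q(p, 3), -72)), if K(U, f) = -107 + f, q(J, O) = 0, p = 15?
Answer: 260148470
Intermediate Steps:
(17110 + 31735)*(5505 + K(q(p, 3), -72)) = (17110 + 31735)*(5505 + (-107 - 72)) = 48845*(5505 - 179) = 48845*5326 = 260148470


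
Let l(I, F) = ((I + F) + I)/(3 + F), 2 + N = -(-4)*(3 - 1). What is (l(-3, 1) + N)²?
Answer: 361/16 ≈ 22.563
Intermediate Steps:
N = 6 (N = -2 - (-4)*(3 - 1) = -2 - (-4)*2 = -2 - 1*(-8) = -2 + 8 = 6)
l(I, F) = (F + 2*I)/(3 + F) (l(I, F) = ((F + I) + I)/(3 + F) = (F + 2*I)/(3 + F))
(l(-3, 1) + N)² = ((1 + 2*(-3))/(3 + 1) + 6)² = ((1 - 6)/4 + 6)² = ((¼)*(-5) + 6)² = (-5/4 + 6)² = (19/4)² = 361/16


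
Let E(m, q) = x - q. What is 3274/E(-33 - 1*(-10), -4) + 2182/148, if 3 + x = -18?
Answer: -223729/1258 ≈ -177.84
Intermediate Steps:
x = -21 (x = -3 - 18 = -21)
E(m, q) = -21 - q
3274/E(-33 - 1*(-10), -4) + 2182/148 = 3274/(-21 - 1*(-4)) + 2182/148 = 3274/(-21 + 4) + 2182*(1/148) = 3274/(-17) + 1091/74 = 3274*(-1/17) + 1091/74 = -3274/17 + 1091/74 = -223729/1258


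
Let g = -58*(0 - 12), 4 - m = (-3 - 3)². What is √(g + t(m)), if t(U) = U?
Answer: 2*√166 ≈ 25.768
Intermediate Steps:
m = -32 (m = 4 - (-3 - 3)² = 4 - 1*(-6)² = 4 - 1*36 = 4 - 36 = -32)
g = 696 (g = -58*(-12) = 696)
√(g + t(m)) = √(696 - 32) = √664 = 2*√166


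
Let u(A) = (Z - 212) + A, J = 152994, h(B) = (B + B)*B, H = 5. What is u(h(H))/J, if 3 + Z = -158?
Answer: -323/152994 ≈ -0.0021112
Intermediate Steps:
Z = -161 (Z = -3 - 158 = -161)
h(B) = 2*B² (h(B) = (2*B)*B = 2*B²)
u(A) = -373 + A (u(A) = (-161 - 212) + A = -373 + A)
u(h(H))/J = (-373 + 2*5²)/152994 = (-373 + 2*25)*(1/152994) = (-373 + 50)*(1/152994) = -323*1/152994 = -323/152994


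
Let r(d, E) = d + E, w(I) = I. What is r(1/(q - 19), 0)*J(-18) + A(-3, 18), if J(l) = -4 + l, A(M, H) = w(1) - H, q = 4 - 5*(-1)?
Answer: -74/5 ≈ -14.800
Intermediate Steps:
q = 9 (q = 4 + 5 = 9)
A(M, H) = 1 - H
r(d, E) = E + d
r(1/(q - 19), 0)*J(-18) + A(-3, 18) = (0 + 1/(9 - 19))*(-4 - 18) + (1 - 1*18) = (0 + 1/(-10))*(-22) + (1 - 18) = (0 - 1/10)*(-22) - 17 = -1/10*(-22) - 17 = 11/5 - 17 = -74/5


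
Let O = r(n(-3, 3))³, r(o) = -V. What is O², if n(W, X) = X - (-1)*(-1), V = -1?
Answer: 1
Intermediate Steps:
n(W, X) = -1 + X (n(W, X) = X - 1*1 = X - 1 = -1 + X)
r(o) = 1 (r(o) = -1*(-1) = 1)
O = 1 (O = 1³ = 1)
O² = 1² = 1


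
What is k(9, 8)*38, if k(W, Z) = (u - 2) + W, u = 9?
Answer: 608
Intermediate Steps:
k(W, Z) = 7 + W (k(W, Z) = (9 - 2) + W = 7 + W)
k(9, 8)*38 = (7 + 9)*38 = 16*38 = 608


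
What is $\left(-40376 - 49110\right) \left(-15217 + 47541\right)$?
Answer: $-2892545464$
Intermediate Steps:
$\left(-40376 - 49110\right) \left(-15217 + 47541\right) = \left(-89486\right) 32324 = -2892545464$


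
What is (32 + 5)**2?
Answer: 1369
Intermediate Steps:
(32 + 5)**2 = 37**2 = 1369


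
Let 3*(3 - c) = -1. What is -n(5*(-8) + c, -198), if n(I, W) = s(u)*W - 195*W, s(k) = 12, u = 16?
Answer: -36234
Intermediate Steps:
c = 10/3 (c = 3 - ⅓*(-1) = 3 + ⅓ = 10/3 ≈ 3.3333)
n(I, W) = -183*W (n(I, W) = 12*W - 195*W = -183*W)
-n(5*(-8) + c, -198) = -(-183)*(-198) = -1*36234 = -36234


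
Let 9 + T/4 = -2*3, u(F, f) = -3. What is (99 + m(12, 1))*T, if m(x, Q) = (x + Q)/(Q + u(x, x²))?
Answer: -5550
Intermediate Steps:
m(x, Q) = (Q + x)/(-3 + Q) (m(x, Q) = (x + Q)/(Q - 3) = (Q + x)/(-3 + Q))
T = -60 (T = -36 + 4*(-2*3) = -36 + 4*(-6) = -36 - 24 = -60)
(99 + m(12, 1))*T = (99 + (1 + 12)/(-3 + 1))*(-60) = (99 + 13/(-2))*(-60) = (99 - ½*13)*(-60) = (99 - 13/2)*(-60) = (185/2)*(-60) = -5550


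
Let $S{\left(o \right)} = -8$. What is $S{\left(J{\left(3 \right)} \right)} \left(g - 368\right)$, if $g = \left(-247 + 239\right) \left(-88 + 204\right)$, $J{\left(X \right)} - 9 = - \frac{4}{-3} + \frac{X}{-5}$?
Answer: $10368$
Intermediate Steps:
$J{\left(X \right)} = \frac{31}{3} - \frac{X}{5}$ ($J{\left(X \right)} = 9 + \left(- \frac{4}{-3} + \frac{X}{-5}\right) = 9 + \left(\left(-4\right) \left(- \frac{1}{3}\right) + X \left(- \frac{1}{5}\right)\right) = 9 - \left(- \frac{4}{3} + \frac{X}{5}\right) = \frac{31}{3} - \frac{X}{5}$)
$g = -928$ ($g = \left(-8\right) 116 = -928$)
$S{\left(J{\left(3 \right)} \right)} \left(g - 368\right) = - 8 \left(-928 - 368\right) = \left(-8\right) \left(-1296\right) = 10368$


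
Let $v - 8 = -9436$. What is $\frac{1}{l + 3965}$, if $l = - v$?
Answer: $\frac{1}{13393} \approx 7.4666 \cdot 10^{-5}$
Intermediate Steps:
$v = -9428$ ($v = 8 - 9436 = -9428$)
$l = 9428$ ($l = \left(-1\right) \left(-9428\right) = 9428$)
$\frac{1}{l + 3965} = \frac{1}{9428 + 3965} = \frac{1}{13393}$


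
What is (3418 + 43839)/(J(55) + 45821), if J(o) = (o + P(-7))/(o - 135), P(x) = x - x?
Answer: 756112/733125 ≈ 1.0314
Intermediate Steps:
P(x) = 0
J(o) = o/(-135 + o) (J(o) = (o + 0)/(o - 135) = o/(-135 + o))
(3418 + 43839)/(J(55) + 45821) = (3418 + 43839)/(55/(-135 + 55) + 45821) = 47257/(55/(-80) + 45821) = 47257/(55*(-1/80) + 45821) = 47257/(-11/16 + 45821) = 47257/(733125/16) = 47257*(16/733125) = 756112/733125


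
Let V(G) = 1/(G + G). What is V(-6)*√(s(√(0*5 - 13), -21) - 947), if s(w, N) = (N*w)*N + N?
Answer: -√(-968 + 441*I*√13)/12 ≈ -1.7614 - 3.1344*I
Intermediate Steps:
s(w, N) = N + w*N² (s(w, N) = w*N² + N = N + w*N²)
V(G) = 1/(2*G)
V(-6)*√(s(√(0*5 - 13), -21) - 947) = ((½)/(-6))*√(-21*(1 - 21*√(0*5 - 13)) - 947) = ((½)*(-⅙))*√(-21*(1 - 21*√(0 - 13)) - 947) = -√(-21*(1 - 21*I*√13) - 947)/12 = -√((-21 + 441*I*√13) - 947)/12 = -√(-968 + 441*I*√13)/12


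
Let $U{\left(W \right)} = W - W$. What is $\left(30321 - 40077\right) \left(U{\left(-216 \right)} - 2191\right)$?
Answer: $21375396$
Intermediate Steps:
$U{\left(W \right)} = 0$
$\left(30321 - 40077\right) \left(U{\left(-216 \right)} - 2191\right) = \left(30321 - 40077\right) \left(0 - 2191\right) = \left(-9756\right) \left(-2191\right) = 21375396$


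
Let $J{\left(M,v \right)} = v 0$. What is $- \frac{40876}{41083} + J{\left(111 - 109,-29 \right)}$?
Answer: $- \frac{40876}{41083} \approx -0.99496$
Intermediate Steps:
$J{\left(M,v \right)} = 0$
$- \frac{40876}{41083} + J{\left(111 - 109,-29 \right)} = - \frac{40876}{41083} + 0 = - \frac{40876}{41083}$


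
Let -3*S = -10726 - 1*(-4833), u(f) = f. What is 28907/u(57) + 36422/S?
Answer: 176577113/335901 ≈ 525.68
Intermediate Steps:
S = 5893/3 (S = -(-10726 - 1*(-4833))/3 = -(-10726 + 4833)/3 = -⅓*(-5893) = 5893/3 ≈ 1964.3)
28907/u(57) + 36422/S = 28907/57 + 36422/(5893/3) = 28907*(1/57) + 36422*(3/5893) = 28907/57 + 109266/5893 = 176577113/335901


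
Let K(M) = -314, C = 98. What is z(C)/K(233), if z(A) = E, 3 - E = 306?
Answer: 303/314 ≈ 0.96497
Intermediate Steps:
E = -303 (E = 3 - 1*306 = 3 - 306 = -303)
z(A) = -303
z(C)/K(233) = -303/(-314) = -303*(-1/314) = 303/314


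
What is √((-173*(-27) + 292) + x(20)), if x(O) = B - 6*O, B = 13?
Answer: 2*√1214 ≈ 69.685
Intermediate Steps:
x(O) = 13 - 6*O
√((-173*(-27) + 292) + x(20)) = √((-173*(-27) + 292) + (13 - 6*20)) = √((4671 + 292) + (13 - 120)) = √(4963 - 107) = √4856 = 2*√1214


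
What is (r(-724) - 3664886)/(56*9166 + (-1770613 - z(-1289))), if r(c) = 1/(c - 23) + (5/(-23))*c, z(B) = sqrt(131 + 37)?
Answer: 79165333220605933/27160515784393101 - 125927404498*sqrt(42)/27160515784393101 ≈ 2.9147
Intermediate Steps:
z(B) = 2*sqrt(42) (z(B) = sqrt(168) = 2*sqrt(42))
r(c) = 1/(-23 + c) - 5*c/23 (r(c) = 1/(-23 + c) + (5*(-1/23))*c = 1/(-23 + c) - 5*c/23)
(r(-724) - 3664886)/(56*9166 + (-1770613 - z(-1289))) = ((23 - 5*(-724)**2 + 115*(-724))/(23*(-23 - 724)) - 3664886)/(56*9166 + (-1770613 - 2*sqrt(42))) = ((1/23)*(23 - 5*524176 - 83260)/(-747) - 3664886)/(513296 + (-1770613 - 2*sqrt(42))) = ((1/23)*(-1/747)*(23 - 2620880 - 83260) - 3664886)/(-1257317 - 2*sqrt(42)) = ((1/23)*(-1/747)*(-2704117) - 3664886)/(-1257317 - 2*sqrt(42)) = (2704117/17181 - 3664886)/(-1257317 - 2*sqrt(42)) = -62963702249/(17181*(-1257317 - 2*sqrt(42)))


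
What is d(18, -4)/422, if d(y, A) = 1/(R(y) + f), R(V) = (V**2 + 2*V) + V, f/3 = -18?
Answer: 1/136728 ≈ 7.3138e-6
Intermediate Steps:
f = -54 (f = 3*(-18) = -54)
R(V) = V**2 + 3*V
d(y, A) = 1/(-54 + y*(3 + y)) (d(y, A) = 1/(y*(3 + y) - 54) = 1/(-54 + y*(3 + y)))
d(18, -4)/422 = 1/(-54 + 18*(3 + 18)*422) = (1/422)/(-54 + 18*21) = (1/422)/(-54 + 378) = (1/422)/324 = (1/324)*(1/422) = 1/136728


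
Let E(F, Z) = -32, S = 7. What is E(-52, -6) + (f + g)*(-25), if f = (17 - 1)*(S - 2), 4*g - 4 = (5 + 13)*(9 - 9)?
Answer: -2057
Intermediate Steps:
g = 1 (g = 1 + ((5 + 13)*(9 - 9))/4 = 1 + (18*0)/4 = 1 + (¼)*0 = 1 + 0 = 1)
f = 80 (f = (17 - 1)*(7 - 2) = 16*5 = 80)
E(-52, -6) + (f + g)*(-25) = -32 + (80 + 1)*(-25) = -32 + 81*(-25) = -32 - 2025 = -2057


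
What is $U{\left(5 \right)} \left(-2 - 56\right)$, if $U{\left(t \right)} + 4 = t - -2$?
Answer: $-174$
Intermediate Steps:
$U{\left(t \right)} = -2 + t$ ($U{\left(t \right)} = -4 + \left(t - -2\right) = -4 + \left(t + \left(-4 + 6\right)\right) = -4 + \left(t + 2\right) = -4 + \left(2 + t\right) = -2 + t$)
$U{\left(5 \right)} \left(-2 - 56\right) = \left(-2 + 5\right) \left(-2 - 56\right) = 3 \left(-58\right) = -174$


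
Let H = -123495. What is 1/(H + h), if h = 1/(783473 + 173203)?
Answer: -956676/118144702619 ≈ -8.0975e-6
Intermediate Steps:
h = 1/956676 ≈ 1.0453e-6
1/(H + h) = 1/(-123495 + 1/956676) = 1/(-118144702619/956676) = -956676/118144702619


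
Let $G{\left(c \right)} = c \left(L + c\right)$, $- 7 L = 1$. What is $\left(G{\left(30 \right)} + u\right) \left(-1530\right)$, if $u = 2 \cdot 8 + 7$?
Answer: $- \frac{9839430}{7} \approx -1.4056 \cdot 10^{6}$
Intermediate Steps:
$L = - \frac{1}{7}$ ($L = \left(- \frac{1}{7}\right) 1 = - \frac{1}{7} \approx -0.14286$)
$G{\left(c \right)} = c \left(- \frac{1}{7} + c\right)$
$u = 23$ ($u = 16 + 7 = 23$)
$\left(G{\left(30 \right)} + u\right) \left(-1530\right) = \left(30 \left(- \frac{1}{7} + 30\right) + 23\right) \left(-1530\right) = \left(30 \cdot \frac{209}{7} + 23\right) \left(-1530\right) = \left(\frac{6270}{7} + 23\right) \left(-1530\right) = \frac{6431}{7} \left(-1530\right) = - \frac{9839430}{7}$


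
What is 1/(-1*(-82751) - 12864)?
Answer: 1/69887 ≈ 1.4309e-5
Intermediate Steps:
1/(-1*(-82751) - 12864) = 1/(82751 - 12864) = 1/69887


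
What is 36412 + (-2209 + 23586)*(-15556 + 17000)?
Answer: 30904800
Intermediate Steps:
36412 + (-2209 + 23586)*(-15556 + 17000) = 36412 + 21377*1444 = 36412 + 30868388 = 30904800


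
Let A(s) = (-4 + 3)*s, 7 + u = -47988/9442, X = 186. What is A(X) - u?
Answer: -821065/4721 ≈ -173.92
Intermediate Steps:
u = -57041/4721 (u = -7 - 47988/9442 = -7 - 47988*1/9442 = -7 - 23994/4721 = -57041/4721 ≈ -12.082)
A(s) = -s
A(X) - u = -1*186 - 1*(-57041/4721) = -186 + 57041/4721 = -821065/4721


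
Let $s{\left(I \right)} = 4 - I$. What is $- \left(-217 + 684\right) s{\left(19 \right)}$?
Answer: $7005$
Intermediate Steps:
$- \left(-217 + 684\right) s{\left(19 \right)} = - \left(-217 + 684\right) \left(4 - 19\right) = - 467 \left(4 - 19\right) = - 467 \left(-15\right) = \left(-1\right) \left(-7005\right) = 7005$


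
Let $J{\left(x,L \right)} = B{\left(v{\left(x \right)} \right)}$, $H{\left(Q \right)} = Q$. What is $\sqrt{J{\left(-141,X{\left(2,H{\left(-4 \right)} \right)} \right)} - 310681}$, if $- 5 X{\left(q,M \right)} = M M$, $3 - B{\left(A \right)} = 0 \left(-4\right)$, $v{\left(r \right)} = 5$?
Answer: $i \sqrt{310678} \approx 557.38 i$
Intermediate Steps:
$B{\left(A \right)} = 3$ ($B{\left(A \right)} = 3 - 0 \left(-4\right) = 3 - 0 = 3 + 0 = 3$)
$X{\left(q,M \right)} = - \frac{M^{2}}{5}$ ($X{\left(q,M \right)} = - \frac{M M}{5} = - \frac{M^{2}}{5}$)
$J{\left(x,L \right)} = 3$
$\sqrt{J{\left(-141,X{\left(2,H{\left(-4 \right)} \right)} \right)} - 310681} = \sqrt{3 - 310681} = \sqrt{-310678} = i \sqrt{310678}$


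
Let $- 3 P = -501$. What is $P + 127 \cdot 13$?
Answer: $1818$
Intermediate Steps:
$P = 167$ ($P = \left(- \frac{1}{3}\right) \left(-501\right) = 167$)
$P + 127 \cdot 13 = 167 + 127 \cdot 13 = 167 + 1651 = 1818$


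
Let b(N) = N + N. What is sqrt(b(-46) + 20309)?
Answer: sqrt(20217) ≈ 142.19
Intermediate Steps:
b(N) = 2*N
sqrt(b(-46) + 20309) = sqrt(2*(-46) + 20309) = sqrt(-92 + 20309) = sqrt(20217)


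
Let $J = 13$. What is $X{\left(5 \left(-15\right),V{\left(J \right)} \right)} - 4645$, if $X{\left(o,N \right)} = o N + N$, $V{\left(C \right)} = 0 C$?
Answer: $-4645$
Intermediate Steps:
$V{\left(C \right)} = 0$
$X{\left(o,N \right)} = N + N o$ ($X{\left(o,N \right)} = N o + N = N + N o$)
$X{\left(5 \left(-15\right),V{\left(J \right)} \right)} - 4645 = 0 \left(1 + 5 \left(-15\right)\right) - 4645 = 0 \left(1 - 75\right) - 4645 = 0 \left(-74\right) - 4645 = 0 - 4645 = -4645$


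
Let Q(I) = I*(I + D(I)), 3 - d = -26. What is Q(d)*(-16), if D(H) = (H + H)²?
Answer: -1574352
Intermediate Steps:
d = 29 (d = 3 - 1*(-26) = 3 + 26 = 29)
D(H) = 4*H² (D(H) = (2*H)² = 4*H²)
Q(I) = I*(I + 4*I²)
Q(d)*(-16) = (29²*(1 + 4*29))*(-16) = (841*(1 + 116))*(-16) = (841*117)*(-16) = 98397*(-16) = -1574352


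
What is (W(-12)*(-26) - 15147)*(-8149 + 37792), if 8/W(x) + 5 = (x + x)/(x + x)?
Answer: -447461085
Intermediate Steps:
W(x) = -2 (W(x) = 8/(-5 + (x + x)/(x + x)) = 8/(-5 + (2*x)/((2*x))) = 8/(-5 + (2*x)*(1/(2*x))) = 8/(-5 + 1) = 8/(-4) = 8*(-1/4) = -2)
(W(-12)*(-26) - 15147)*(-8149 + 37792) = (-2*(-26) - 15147)*(-8149 + 37792) = (52 - 15147)*29643 = -15095*29643 = -447461085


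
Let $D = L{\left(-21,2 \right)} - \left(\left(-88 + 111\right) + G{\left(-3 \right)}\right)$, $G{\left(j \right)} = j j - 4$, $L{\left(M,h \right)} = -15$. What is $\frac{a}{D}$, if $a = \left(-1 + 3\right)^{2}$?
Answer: $- \frac{4}{43} \approx -0.093023$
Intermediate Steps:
$G{\left(j \right)} = -4 + j^{2}$ ($G{\left(j \right)} = j^{2} - 4 = -4 + j^{2}$)
$a = 4$ ($a = 2^{2} = 4$)
$D = -43$ ($D = -15 - \left(\left(-88 + 111\right) - \left(4 - \left(-3\right)^{2}\right)\right) = -15 - \left(23 + \left(-4 + 9\right)\right) = -15 - \left(23 + 5\right) = -15 - 28 = -43$)
$\frac{a}{D} = \frac{4}{-43} = 4 \left(- \frac{1}{43}\right) = - \frac{4}{43}$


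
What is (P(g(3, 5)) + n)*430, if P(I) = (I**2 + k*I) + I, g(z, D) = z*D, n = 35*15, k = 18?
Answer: 445050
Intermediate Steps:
n = 525
g(z, D) = D*z
P(I) = I**2 + 19*I (P(I) = (I**2 + 18*I) + I = I**2 + 19*I)
(P(g(3, 5)) + n)*430 = ((5*3)*(19 + 5*3) + 525)*430 = (15*(19 + 15) + 525)*430 = (15*34 + 525)*430 = (510 + 525)*430 = 1035*430 = 445050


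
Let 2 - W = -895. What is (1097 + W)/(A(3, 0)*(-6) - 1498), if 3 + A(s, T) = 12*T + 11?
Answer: -997/773 ≈ -1.2898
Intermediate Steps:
W = 897 (W = 2 - 1*(-895) = 2 + 895 = 897)
A(s, T) = 8 + 12*T (A(s, T) = -3 + (12*T + 11) = -3 + (11 + 12*T) = 8 + 12*T)
(1097 + W)/(A(3, 0)*(-6) - 1498) = (1097 + 897)/((8 + 12*0)*(-6) - 1498) = 1994/((8 + 0)*(-6) - 1498) = 1994/(8*(-6) - 1498) = 1994/(-48 - 1498) = 1994/(-1546) = 1994*(-1/1546) = -997/773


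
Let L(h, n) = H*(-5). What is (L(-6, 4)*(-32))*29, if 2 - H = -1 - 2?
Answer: 23200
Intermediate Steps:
H = 5 (H = 2 - (-1 - 2) = 2 - 1*(-3) = 2 + 3 = 5)
L(h, n) = -25 (L(h, n) = 5*(-5) = -25)
(L(-6, 4)*(-32))*29 = -25*(-32)*29 = 800*29 = 23200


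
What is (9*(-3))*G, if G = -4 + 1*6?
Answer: -54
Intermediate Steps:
G = 2 (G = -4 + 6 = 2)
(9*(-3))*G = (9*(-3))*2 = -27*2 = -54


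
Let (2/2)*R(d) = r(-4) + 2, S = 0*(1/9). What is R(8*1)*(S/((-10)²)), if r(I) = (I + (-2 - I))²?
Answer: 0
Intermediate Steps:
S = 0 (S = 0*(1*(⅑)) = 0*(⅑) = 0)
r(I) = 4 (r(I) = (-2)² = 4)
R(d) = 6 (R(d) = 4 + 2 = 6)
R(8*1)*(S/((-10)²)) = 6*(0/((-10)²)) = 6*(0/100) = 6*(0*(1/100)) = 6*0 = 0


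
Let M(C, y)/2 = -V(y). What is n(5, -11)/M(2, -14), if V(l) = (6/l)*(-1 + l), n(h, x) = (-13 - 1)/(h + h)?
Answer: 49/450 ≈ 0.10889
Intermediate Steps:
n(h, x) = -7/h (n(h, x) = -14*1/(2*h) = -7/h)
V(l) = 6*(-1 + l)/l
M(C, y) = -12 + 12/y (M(C, y) = 2*(-(6 - 6/y)) = 2*(-6 + 6/y) = -12 + 12/y)
n(5, -11)/M(2, -14) = (-7/5)/(-12 + 12/(-14)) = (-7*⅕)/(-12 + 12*(-1/14)) = -7/(5*(-12 - 6/7)) = -7/(5*(-90/7)) = -7/5*(-7/90) = 49/450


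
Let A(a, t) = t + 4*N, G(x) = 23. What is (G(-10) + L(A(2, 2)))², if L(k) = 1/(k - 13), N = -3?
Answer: 278784/529 ≈ 527.00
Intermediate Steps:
A(a, t) = -12 + t (A(a, t) = t + 4*(-3) = t - 12 = -12 + t)
L(k) = 1/(-13 + k)
(G(-10) + L(A(2, 2)))² = (23 + 1/(-13 + (-12 + 2)))² = (23 + 1/(-13 - 10))² = (23 + 1/(-23))² = (23 - 1/23)² = (528/23)² = 278784/529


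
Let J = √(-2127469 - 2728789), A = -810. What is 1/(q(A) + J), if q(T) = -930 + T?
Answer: -870/3941929 - I*√4856258/7883858 ≈ -0.0002207 - 0.00027952*I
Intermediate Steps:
J = I*√4856258 (J = √(-4856258) = I*√4856258 ≈ 2203.7*I)
1/(q(A) + J) = 1/((-930 - 810) + I*√4856258) = 1/(-1740 + I*√4856258)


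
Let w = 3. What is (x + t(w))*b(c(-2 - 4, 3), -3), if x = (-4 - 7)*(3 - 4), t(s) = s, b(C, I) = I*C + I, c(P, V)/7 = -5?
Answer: 1428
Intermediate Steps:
c(P, V) = -35 (c(P, V) = 7*(-5) = -35)
b(C, I) = I + C*I (b(C, I) = C*I + I = I + C*I)
x = 11 (x = -11*(-1) = 11)
(x + t(w))*b(c(-2 - 4, 3), -3) = (11 + 3)*(-3*(1 - 35)) = 14*(-3*(-34)) = 14*102 = 1428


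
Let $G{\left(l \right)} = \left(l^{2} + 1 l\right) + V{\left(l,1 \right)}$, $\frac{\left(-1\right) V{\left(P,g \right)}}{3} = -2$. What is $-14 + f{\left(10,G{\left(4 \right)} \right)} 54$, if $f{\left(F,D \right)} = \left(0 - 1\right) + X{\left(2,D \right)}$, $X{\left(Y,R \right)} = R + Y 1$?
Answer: $1444$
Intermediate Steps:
$X{\left(Y,R \right)} = R + Y$
$V{\left(P,g \right)} = 6$ ($V{\left(P,g \right)} = \left(-3\right) \left(-2\right) = 6$)
$G{\left(l \right)} = 6 + l + l^{2}$ ($G{\left(l \right)} = \left(l^{2} + 1 l\right) + 6 = \left(l^{2} + l\right) + 6 = \left(l + l^{2}\right) + 6 = 6 + l + l^{2}$)
$f{\left(F,D \right)} = 1 + D$ ($f{\left(F,D \right)} = \left(0 - 1\right) + \left(D + 2\right) = -1 + \left(2 + D\right) = 1 + D$)
$-14 + f{\left(10,G{\left(4 \right)} \right)} 54 = -14 + \left(1 + \left(6 + 4 + 4^{2}\right)\right) 54 = -14 + \left(1 + \left(6 + 4 + 16\right)\right) 54 = -14 + \left(1 + 26\right) 54 = -14 + 27 \cdot 54 = -14 + 1458 = 1444$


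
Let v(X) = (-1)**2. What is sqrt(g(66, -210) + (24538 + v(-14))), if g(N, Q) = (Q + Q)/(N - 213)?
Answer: sqrt(1202551)/7 ≈ 156.66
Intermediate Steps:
g(N, Q) = 2*Q/(-213 + N) (g(N, Q) = (2*Q)/(-213 + N) = 2*Q/(-213 + N))
v(X) = 1
sqrt(g(66, -210) + (24538 + v(-14))) = sqrt(2*(-210)/(-213 + 66) + (24538 + 1)) = sqrt(2*(-210)/(-147) + 24539) = sqrt(2*(-210)*(-1/147) + 24539) = sqrt(20/7 + 24539) = sqrt(171793/7) = sqrt(1202551)/7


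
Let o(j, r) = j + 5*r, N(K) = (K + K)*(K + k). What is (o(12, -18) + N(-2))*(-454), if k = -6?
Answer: 20884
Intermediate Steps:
N(K) = 2*K*(-6 + K) (N(K) = (K + K)*(K - 6) = (2*K)*(-6 + K) = 2*K*(-6 + K))
(o(12, -18) + N(-2))*(-454) = ((12 + 5*(-18)) + 2*(-2)*(-6 - 2))*(-454) = ((12 - 90) + 2*(-2)*(-8))*(-454) = (-78 + 32)*(-454) = -46*(-454) = 20884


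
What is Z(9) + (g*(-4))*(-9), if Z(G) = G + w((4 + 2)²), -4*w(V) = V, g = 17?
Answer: 612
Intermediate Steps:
w(V) = -V/4
Z(G) = -9 + G (Z(G) = G - (4 + 2)²/4 = G - ¼*6² = G - ¼*36 = G - 9 = -9 + G)
Z(9) + (g*(-4))*(-9) = (-9 + 9) + (17*(-4))*(-9) = 0 - 68*(-9) = 0 + 612 = 612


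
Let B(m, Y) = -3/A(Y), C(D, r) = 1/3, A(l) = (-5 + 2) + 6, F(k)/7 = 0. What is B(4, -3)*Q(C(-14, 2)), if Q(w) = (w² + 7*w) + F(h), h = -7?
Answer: -22/9 ≈ -2.4444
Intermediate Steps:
F(k) = 0 (F(k) = 7*0 = 0)
A(l) = 3 (A(l) = -3 + 6 = 3)
C(D, r) = ⅓
Q(w) = w² + 7*w (Q(w) = (w² + 7*w) + 0 = w² + 7*w)
B(m, Y) = -1 (B(m, Y) = -3/3 = -3*⅓ = -1)
B(4, -3)*Q(C(-14, 2)) = -(7 + ⅓)/3 = -22/(3*3) = -1*22/9 = -22/9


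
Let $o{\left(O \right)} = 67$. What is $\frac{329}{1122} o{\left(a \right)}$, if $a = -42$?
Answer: $\frac{22043}{1122} \approx 19.646$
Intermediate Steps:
$\frac{329}{1122} o{\left(a \right)} = \frac{329}{1122} \cdot 67 = \frac{22043}{1122}$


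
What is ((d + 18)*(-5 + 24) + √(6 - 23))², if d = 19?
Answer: (703 + I*√17)² ≈ 4.9419e+5 + 5797.0*I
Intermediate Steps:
((d + 18)*(-5 + 24) + √(6 - 23))² = ((19 + 18)*(-5 + 24) + √(6 - 23))² = (37*19 + √(-17))² = (703 + I*√17)²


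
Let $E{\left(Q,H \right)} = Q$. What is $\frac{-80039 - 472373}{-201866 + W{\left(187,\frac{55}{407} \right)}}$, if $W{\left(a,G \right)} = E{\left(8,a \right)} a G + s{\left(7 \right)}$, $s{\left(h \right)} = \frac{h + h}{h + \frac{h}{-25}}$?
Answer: $\frac{35038704}{12791117} \approx 2.7393$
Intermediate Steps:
$s{\left(h \right)} = \frac{25}{12}$ ($s{\left(h \right)} = \frac{2 h}{h + h \left(- \frac{1}{25}\right)} = \frac{2 h}{h - \frac{h}{25}} = \frac{2 h}{\frac{24}{25} h} = 2 h \frac{25}{24 h} = \frac{25}{12}$)
$W{\left(a,G \right)} = \frac{25}{12} + 8 G a$ ($W{\left(a,G \right)} = 8 a G + \frac{25}{12} = 8 G a + \frac{25}{12} = \frac{25}{12} + 8 G a$)
$\frac{-80039 - 472373}{-201866 + W{\left(187,\frac{55}{407} \right)}} = \frac{-80039 - 472373}{-201866 + \left(\frac{25}{12} + 8 \cdot \frac{55}{407} \cdot 187\right)} = - \frac{552412}{-201866 + \left(\frac{25}{12} + 8 \cdot 55 \cdot \frac{1}{407} \cdot 187\right)} = - \frac{552412}{-201866 + \left(\frac{25}{12} + 8 \cdot \frac{5}{37} \cdot 187\right)} = - \frac{552412}{-201866 + \left(\frac{25}{12} + \frac{7480}{37}\right)} = - \frac{552412}{-201866 + \frac{90685}{444}} = - \frac{552412}{- \frac{89537819}{444}} = \left(-552412\right) \left(- \frac{444}{89537819}\right) = \frac{35038704}{12791117}$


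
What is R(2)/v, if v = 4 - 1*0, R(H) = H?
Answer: ½ ≈ 0.50000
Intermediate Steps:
v = 4 (v = 4 + 0 = 4)
R(2)/v = 2/4 = 2*(¼) = ½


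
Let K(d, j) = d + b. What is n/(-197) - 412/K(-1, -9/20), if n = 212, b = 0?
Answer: 80952/197 ≈ 410.92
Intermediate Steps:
K(d, j) = d (K(d, j) = d + 0 = d)
n/(-197) - 412/K(-1, -9/20) = 212/(-197) - 412/(-1) = 212*(-1/197) - 412*(-1) = -212/197 + 412 = 80952/197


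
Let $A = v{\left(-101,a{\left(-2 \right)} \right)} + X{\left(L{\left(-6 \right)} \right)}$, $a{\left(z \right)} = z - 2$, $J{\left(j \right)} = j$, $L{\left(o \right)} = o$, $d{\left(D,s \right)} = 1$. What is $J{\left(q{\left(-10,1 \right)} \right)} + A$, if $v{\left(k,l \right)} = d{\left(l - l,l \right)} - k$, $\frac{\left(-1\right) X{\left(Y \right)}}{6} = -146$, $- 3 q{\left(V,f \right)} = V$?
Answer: $\frac{2944}{3} \approx 981.33$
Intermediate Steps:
$q{\left(V,f \right)} = - \frac{V}{3}$
$X{\left(Y \right)} = 876$ ($X{\left(Y \right)} = \left(-6\right) \left(-146\right) = 876$)
$a{\left(z \right)} = -2 + z$ ($a{\left(z \right)} = z - 2 = -2 + z$)
$v{\left(k,l \right)} = 1 - k$
$A = 978$ ($A = \left(1 - -101\right) + 876 = \left(1 + 101\right) + 876 = 102 + 876 = 978$)
$J{\left(q{\left(-10,1 \right)} \right)} + A = \left(- \frac{1}{3}\right) \left(-10\right) + 978 = \frac{10}{3} + 978 = \frac{2944}{3}$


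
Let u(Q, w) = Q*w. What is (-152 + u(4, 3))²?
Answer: 19600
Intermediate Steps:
(-152 + u(4, 3))² = (-152 + 4*3)² = (-152 + 12)² = (-140)² = 19600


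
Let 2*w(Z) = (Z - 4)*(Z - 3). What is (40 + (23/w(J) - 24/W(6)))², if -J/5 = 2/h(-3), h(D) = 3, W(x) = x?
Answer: 59768361/43681 ≈ 1368.3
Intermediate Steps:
J = -10/3 ≈ -3.3333
w(Z) = (-4 + Z)*(-3 + Z)/2 (w(Z) = ((Z - 4)*(Z - 3))/2 = ((-4 + Z)*(-3 + Z))/2 = (-4 + Z)*(-3 + Z)/2)
(40 + (23/w(J) - 24/W(6)))² = (40 + (23/(6 + (-10/3)²/2 - 7/2*(-10/3)) - 24/6))² = (40 + (23/(6 + (½)*(100/9) + 35/3) - 24*⅙))² = (40 + (23/(6 + 50/9 + 35/3) - 4))² = (40 + (23/(209/9) - 4))² = (40 + (23*(9/209) - 4))² = (40 + (207/209 - 4))² = (40 - 629/209)² = (7731/209)² = 59768361/43681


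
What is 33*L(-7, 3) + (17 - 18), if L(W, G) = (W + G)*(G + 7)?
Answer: -1321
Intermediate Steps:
L(W, G) = (7 + G)*(G + W) (L(W, G) = (G + W)*(7 + G) = (7 + G)*(G + W))
33*L(-7, 3) + (17 - 18) = 33*(3**2 + 7*3 + 7*(-7) + 3*(-7)) + (17 - 18) = 33*(9 + 21 - 49 - 21) - 1 = 33*(-40) - 1 = -1320 - 1 = -1321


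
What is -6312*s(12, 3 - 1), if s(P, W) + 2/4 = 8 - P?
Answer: 28404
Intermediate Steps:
s(P, W) = 15/2 - P (s(P, W) = -½ + (8 - P) = 15/2 - P)
-6312*s(12, 3 - 1) = -6312*(15/2 - 1*12) = -6312*(15/2 - 12) = -6312*(-9/2) = 28404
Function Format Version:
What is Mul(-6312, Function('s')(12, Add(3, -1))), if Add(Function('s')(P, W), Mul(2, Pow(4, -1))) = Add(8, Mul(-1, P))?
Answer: 28404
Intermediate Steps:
Function('s')(P, W) = Add(Rational(15, 2), Mul(-1, P)) (Function('s')(P, W) = Add(Rational(-1, 2), Add(8, Mul(-1, P))) = Add(Rational(15, 2), Mul(-1, P)))
Mul(-6312, Function('s')(12, Add(3, -1))) = Mul(-6312, Add(Rational(15, 2), Mul(-1, 12))) = Mul(-6312, Add(Rational(15, 2), -12)) = Mul(-6312, Rational(-9, 2)) = 28404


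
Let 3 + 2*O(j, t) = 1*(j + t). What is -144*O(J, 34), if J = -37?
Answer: 432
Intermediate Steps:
O(j, t) = -3/2 + j/2 + t/2 (O(j, t) = -3/2 + (1*(j + t))/2 = -3/2 + (j + t)/2 = -3/2 + (j/2 + t/2) = -3/2 + j/2 + t/2)
-144*O(J, 34) = -144*(-3/2 + (½)*(-37) + (½)*34) = -144*(-3/2 - 37/2 + 17) = -144*(-3) = 432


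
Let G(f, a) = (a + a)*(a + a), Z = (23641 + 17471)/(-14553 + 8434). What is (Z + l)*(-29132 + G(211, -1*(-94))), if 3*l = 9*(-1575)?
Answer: -179858440044/6119 ≈ -2.9393e+7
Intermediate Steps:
Z = -41112/6119 (Z = 41112/(-6119) = 41112*(-1/6119) = -41112/6119 ≈ -6.7187)
G(f, a) = 4*a² (G(f, a) = (2*a)*(2*a) = 4*a²)
l = -4725 (l = (9*(-1575))/3 = (⅓)*(-14175) = -4725)
(Z + l)*(-29132 + G(211, -1*(-94))) = (-41112/6119 - 4725)*(-29132 + 4*(-1*(-94))²) = -28953387*(-29132 + 4*94²)/6119 = -28953387*(-29132 + 4*8836)/6119 = -28953387*(-29132 + 35344)/6119 = -28953387/6119*6212 = -179858440044/6119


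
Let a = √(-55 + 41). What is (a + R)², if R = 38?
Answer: (38 + I*√14)² ≈ 1430.0 + 284.37*I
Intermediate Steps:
a = I*√14 (a = √(-14) = I*√14 ≈ 3.7417*I)
(a + R)² = (I*√14 + 38)² = (38 + I*√14)²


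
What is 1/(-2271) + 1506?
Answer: 3420125/2271 ≈ 1506.0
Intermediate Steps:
1/(-2271) + 1506 = -1/2271 + 1506 = 3420125/2271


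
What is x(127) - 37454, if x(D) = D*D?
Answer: -21325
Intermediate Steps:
x(D) = D**2
x(127) - 37454 = 127**2 - 37454 = 16129 - 37454 = -21325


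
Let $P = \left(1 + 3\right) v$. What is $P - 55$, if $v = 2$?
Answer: $-47$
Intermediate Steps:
$P = 8$ ($P = \left(1 + 3\right) 2 = 4 \cdot 2 = 8$)
$P - 55 = 8 - 55 = -47$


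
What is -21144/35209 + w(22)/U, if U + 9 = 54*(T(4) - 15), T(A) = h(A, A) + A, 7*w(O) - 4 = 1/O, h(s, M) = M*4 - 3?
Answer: -319227823/536796414 ≈ -0.59469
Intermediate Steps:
h(s, M) = -3 + 4*M (h(s, M) = 4*M - 3 = -3 + 4*M)
w(O) = 4/7 + 1/(7*O)
T(A) = -3 + 5*A (T(A) = (-3 + 4*A) + A = -3 + 5*A)
U = 99 (U = -9 + 54*((-3 + 5*4) - 15) = -9 + 54*((-3 + 20) - 15) = -9 + 54*(17 - 15) = -9 + 54*2 = -9 + 108 = 99)
-21144/35209 + w(22)/U = -21144/35209 + ((1/7)*(1 + 4*22)/22)/99 = -21144*1/35209 + ((1/7)*(1/22)*(1 + 88))*(1/99) = -21144/35209 + ((1/7)*(1/22)*89)*(1/99) = -21144/35209 + (89/154)*(1/99) = -21144/35209 + 89/15246 = -319227823/536796414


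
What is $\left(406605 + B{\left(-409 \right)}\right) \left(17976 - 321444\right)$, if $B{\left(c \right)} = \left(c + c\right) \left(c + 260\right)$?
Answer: $-160378892916$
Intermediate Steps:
$B{\left(c \right)} = 2 c \left(260 + c\right)$
$\left(406605 + B{\left(-409 \right)}\right) \left(17976 - 321444\right) = \left(406605 + 2 \left(-409\right) \left(260 - 409\right)\right) \left(17976 - 321444\right) = \left(406605 + 2 \left(-409\right) \left(-149\right)\right) \left(-303468\right) = \left(406605 + 121882\right) \left(-303468\right) = 528487 \left(-303468\right) = -160378892916$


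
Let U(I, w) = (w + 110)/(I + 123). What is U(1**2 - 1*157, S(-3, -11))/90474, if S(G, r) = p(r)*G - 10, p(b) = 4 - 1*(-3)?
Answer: -79/2985642 ≈ -2.6460e-5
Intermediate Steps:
p(b) = 7 (p(b) = 4 + 3 = 7)
S(G, r) = -10 + 7*G (S(G, r) = 7*G - 10 = -10 + 7*G)
U(I, w) = (110 + w)/(123 + I)
U(1**2 - 1*157, S(-3, -11))/90474 = ((110 + (-10 + 7*(-3)))/(123 + (1**2 - 1*157)))/90474 = ((110 + (-10 - 21))/(123 + (1 - 157)))*(1/90474) = ((110 - 31)/(123 - 156))*(1/90474) = (79/(-33))*(1/90474) = -1/33*79*(1/90474) = -79/33*1/90474 = -79/2985642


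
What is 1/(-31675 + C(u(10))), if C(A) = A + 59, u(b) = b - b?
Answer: -1/31616 ≈ -3.1630e-5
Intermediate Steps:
u(b) = 0
C(A) = 59 + A
1/(-31675 + C(u(10))) = 1/(-31675 + (59 + 0)) = 1/(-31675 + 59) = 1/(-31616) = -1/31616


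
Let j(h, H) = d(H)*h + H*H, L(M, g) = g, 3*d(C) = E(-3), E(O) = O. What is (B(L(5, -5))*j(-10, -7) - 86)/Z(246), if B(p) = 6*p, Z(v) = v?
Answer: -928/123 ≈ -7.5447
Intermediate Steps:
d(C) = -1 (d(C) = (⅓)*(-3) = -1)
j(h, H) = H² - h (j(h, H) = -h + H*H = -h + H² = H² - h)
(B(L(5, -5))*j(-10, -7) - 86)/Z(246) = ((6*(-5))*((-7)² - 1*(-10)) - 86)/246 = (-30*(49 + 10) - 86)*(1/246) = (-30*59 - 86)*(1/246) = (-1770 - 86)*(1/246) = -1856*1/246 = -928/123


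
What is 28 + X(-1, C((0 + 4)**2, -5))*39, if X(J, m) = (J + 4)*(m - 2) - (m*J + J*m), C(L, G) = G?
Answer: -1181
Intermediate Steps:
X(J, m) = (-2 + m)*(4 + J) - 2*J*m (X(J, m) = (4 + J)*(-2 + m) - (J*m + J*m) = (-2 + m)*(4 + J) - 2*J*m)
28 + X(-1, C((0 + 4)**2, -5))*39 = 28 + (-8 - 2*(-1) + 4*(-5) - 1*(-1)*(-5))*39 = 28 + (-8 + 2 - 20 - 5)*39 = 28 - 31*39 = 28 - 1209 = -1181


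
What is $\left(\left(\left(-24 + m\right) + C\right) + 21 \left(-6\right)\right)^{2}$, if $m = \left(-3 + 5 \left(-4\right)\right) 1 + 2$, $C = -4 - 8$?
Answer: $33489$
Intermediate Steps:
$C = -12$ ($C = -4 - 8 = -12$)
$m = -21$ ($m = \left(-3 - 20\right) 1 + 2 = \left(-23\right) 1 + 2 = -23 + 2 = -21$)
$\left(\left(\left(-24 + m\right) + C\right) + 21 \left(-6\right)\right)^{2} = \left(\left(\left(-24 - 21\right) - 12\right) + 21 \left(-6\right)\right)^{2} = \left(\left(-45 - 12\right) - 126\right)^{2} = \left(-57 - 126\right)^{2} = \left(-183\right)^{2} = 33489$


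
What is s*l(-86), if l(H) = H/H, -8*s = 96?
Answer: -12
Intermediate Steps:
s = -12 (s = -⅛*96 = -12)
l(H) = 1
s*l(-86) = -12*1 = -12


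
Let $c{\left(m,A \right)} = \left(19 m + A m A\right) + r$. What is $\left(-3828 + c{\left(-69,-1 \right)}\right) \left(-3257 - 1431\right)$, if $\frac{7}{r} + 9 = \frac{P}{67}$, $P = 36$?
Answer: $\frac{1977937520}{81} \approx 2.4419 \cdot 10^{7}$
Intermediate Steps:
$r = - \frac{67}{81}$ ($r = \frac{7}{-9 + \frac{36}{67}} = \frac{7}{- \frac{567}{67}} = 7 \left(- \frac{67}{567}\right) = - \frac{67}{81} \approx -0.82716$)
$c{\left(m,A \right)} = - \frac{67}{81} + 19 m + m A^{2}$ ($c{\left(m,A \right)} = \left(19 m + A m A\right) - \frac{67}{81} = \left(19 m + m A^{2}\right) - \frac{67}{81} = - \frac{67}{81} + 19 m + m A^{2}$)
$\left(-3828 + c{\left(-69,-1 \right)}\right) \left(-3257 - 1431\right) = \left(-3828 - \left(\frac{106258}{81} + 69\right)\right) \left(-3257 - 1431\right) = \left(-3828 - \frac{111847}{81}\right) \left(-4688\right) = \left(- \frac{421915}{81}\right) \left(-4688\right) = \frac{1977937520}{81}$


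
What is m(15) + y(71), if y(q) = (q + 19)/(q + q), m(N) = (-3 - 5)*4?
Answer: -2227/71 ≈ -31.366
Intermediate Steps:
m(N) = -32 (m(N) = -8*4 = -32)
y(q) = (19 + q)/(2*q) (y(q) = (19 + q)/((2*q)) = (19 + q)*(1/(2*q)) = (19 + q)/(2*q))
m(15) + y(71) = -32 + (½)*(19 + 71)/71 = -32 + (½)*(1/71)*90 = -32 + 45/71 = -2227/71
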